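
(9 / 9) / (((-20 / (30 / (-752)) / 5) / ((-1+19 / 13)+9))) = 1845 / 19552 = 0.09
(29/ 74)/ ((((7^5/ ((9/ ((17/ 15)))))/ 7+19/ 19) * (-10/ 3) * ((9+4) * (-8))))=2349/ 630333184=0.00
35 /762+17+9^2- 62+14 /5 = 148003 /3810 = 38.85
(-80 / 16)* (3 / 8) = -15 / 8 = -1.88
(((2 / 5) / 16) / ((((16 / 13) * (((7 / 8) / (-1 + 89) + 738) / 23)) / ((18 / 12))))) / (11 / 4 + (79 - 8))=9867 / 766349525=0.00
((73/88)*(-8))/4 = -73/44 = -1.66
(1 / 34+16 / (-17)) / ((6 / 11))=-341 / 204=-1.67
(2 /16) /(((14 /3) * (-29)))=-3 /3248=-0.00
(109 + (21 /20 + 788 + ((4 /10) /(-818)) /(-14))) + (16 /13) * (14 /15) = 2008036703 /2233140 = 899.20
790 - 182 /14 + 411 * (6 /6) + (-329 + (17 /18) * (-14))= 7612 /9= 845.78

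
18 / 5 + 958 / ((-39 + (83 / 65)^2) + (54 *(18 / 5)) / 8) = -38487634 / 552185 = -69.70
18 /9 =2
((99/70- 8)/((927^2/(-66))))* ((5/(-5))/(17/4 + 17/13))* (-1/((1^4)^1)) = 263692/2897370945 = 0.00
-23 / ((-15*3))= 23 / 45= 0.51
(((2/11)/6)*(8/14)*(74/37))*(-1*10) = -80/231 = -0.35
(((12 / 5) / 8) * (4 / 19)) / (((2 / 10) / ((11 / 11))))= 0.32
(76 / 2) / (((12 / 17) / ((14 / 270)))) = 2261 / 810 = 2.79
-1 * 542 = -542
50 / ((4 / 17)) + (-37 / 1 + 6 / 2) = 357 / 2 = 178.50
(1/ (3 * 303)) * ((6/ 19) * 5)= 10/ 5757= 0.00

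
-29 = -29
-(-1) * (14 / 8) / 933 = 7 / 3732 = 0.00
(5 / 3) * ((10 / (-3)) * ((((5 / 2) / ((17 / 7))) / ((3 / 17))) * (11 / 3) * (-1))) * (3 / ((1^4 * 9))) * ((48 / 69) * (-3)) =-154000 / 1863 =-82.66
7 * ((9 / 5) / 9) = 7 / 5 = 1.40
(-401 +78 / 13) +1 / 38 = -15009 / 38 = -394.97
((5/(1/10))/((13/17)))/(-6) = -425/39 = -10.90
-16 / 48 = -1 / 3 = -0.33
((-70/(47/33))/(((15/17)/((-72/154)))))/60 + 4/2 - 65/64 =21333/15040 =1.42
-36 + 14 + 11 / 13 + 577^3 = 2497300154 / 13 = 192100011.85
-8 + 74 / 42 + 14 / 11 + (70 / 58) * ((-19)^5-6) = -20019342188 / 6699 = -2988407.55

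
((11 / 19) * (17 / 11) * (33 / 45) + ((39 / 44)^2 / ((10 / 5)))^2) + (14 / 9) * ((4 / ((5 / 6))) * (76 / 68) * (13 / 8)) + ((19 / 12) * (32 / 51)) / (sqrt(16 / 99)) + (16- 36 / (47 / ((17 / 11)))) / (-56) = 38 * sqrt(11) / 51 + 337119962405621 / 23897935057920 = 16.58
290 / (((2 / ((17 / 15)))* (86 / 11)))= 5423 / 258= 21.02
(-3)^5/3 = -81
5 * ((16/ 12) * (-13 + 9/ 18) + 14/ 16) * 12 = -1895/ 2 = -947.50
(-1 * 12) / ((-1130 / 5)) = 6 / 113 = 0.05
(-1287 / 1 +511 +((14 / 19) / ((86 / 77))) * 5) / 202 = -631297 / 165034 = -3.83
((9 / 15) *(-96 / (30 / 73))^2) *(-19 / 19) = -4092672 / 125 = -32741.38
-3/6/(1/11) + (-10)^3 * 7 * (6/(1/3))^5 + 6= -13226975999.50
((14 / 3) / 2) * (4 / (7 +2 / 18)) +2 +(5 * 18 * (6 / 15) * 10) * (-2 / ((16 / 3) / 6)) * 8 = -103627 / 16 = -6476.69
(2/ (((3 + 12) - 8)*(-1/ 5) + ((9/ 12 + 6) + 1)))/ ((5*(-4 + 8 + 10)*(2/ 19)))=0.04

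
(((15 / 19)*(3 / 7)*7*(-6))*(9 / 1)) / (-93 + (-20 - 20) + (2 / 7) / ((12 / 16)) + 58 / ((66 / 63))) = 280665 / 169537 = 1.66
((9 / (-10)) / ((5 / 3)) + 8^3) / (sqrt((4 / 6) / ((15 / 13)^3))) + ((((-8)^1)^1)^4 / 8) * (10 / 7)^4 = 230157 * sqrt(130) / 3380 + 5120000 / 2401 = 2908.83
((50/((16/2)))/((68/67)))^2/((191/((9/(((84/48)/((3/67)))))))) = 1130625/24729152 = 0.05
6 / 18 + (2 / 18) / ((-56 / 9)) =53 / 168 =0.32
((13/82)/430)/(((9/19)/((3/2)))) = 247/211560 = 0.00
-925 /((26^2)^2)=-925 /456976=-0.00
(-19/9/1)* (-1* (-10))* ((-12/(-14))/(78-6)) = -95/378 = -0.25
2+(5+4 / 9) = 67 / 9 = 7.44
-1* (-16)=16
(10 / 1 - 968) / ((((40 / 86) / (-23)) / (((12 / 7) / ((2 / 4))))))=5684772 / 35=162422.06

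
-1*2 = -2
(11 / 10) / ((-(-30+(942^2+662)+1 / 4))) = -22 / 17759925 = -0.00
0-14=-14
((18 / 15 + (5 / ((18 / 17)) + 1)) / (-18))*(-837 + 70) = 477841 / 1620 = 294.96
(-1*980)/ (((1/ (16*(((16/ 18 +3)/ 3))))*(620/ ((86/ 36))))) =-589960/ 7533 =-78.32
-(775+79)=-854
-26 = -26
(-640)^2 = 409600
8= 8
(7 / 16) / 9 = 7 / 144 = 0.05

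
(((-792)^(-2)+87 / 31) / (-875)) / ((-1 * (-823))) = -54571999 / 14002963128000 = -0.00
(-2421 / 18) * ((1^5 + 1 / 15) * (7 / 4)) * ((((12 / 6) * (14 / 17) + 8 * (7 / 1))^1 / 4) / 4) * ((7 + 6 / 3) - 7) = -92267 / 51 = -1809.16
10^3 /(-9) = -1000 /9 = -111.11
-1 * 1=-1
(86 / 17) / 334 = 43 / 2839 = 0.02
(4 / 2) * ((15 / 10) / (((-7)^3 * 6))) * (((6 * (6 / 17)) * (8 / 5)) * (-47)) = 6768 / 29155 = 0.23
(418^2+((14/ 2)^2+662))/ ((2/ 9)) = 1578915/ 2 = 789457.50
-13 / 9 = -1.44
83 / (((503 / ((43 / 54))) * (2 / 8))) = 0.53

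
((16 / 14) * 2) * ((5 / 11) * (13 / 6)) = 520 / 231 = 2.25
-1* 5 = -5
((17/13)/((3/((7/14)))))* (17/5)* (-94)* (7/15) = -95081/2925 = -32.51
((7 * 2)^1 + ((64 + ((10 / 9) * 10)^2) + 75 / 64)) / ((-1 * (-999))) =1050427 / 5178816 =0.20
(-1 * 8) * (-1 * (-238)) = -1904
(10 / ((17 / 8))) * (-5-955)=-4517.65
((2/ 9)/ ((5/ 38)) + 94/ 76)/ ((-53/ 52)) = -130078/ 45315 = -2.87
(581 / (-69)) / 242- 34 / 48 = -16545 / 22264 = -0.74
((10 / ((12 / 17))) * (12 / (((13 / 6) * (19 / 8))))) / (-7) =-8160 / 1729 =-4.72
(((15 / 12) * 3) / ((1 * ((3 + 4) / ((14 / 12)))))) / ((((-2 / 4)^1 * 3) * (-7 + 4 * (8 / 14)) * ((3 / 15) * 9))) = 175 / 3564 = 0.05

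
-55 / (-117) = 55 / 117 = 0.47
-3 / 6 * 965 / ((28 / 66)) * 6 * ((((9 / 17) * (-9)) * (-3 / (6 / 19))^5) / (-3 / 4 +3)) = -2128987061685 / 1904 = -1118165473.57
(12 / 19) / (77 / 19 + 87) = 6 / 865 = 0.01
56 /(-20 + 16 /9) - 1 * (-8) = 202 /41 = 4.93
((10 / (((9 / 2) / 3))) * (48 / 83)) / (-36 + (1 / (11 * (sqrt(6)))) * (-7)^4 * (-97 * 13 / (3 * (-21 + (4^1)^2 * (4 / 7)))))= 6247549440 / 449111488922233 + 223804701120 * sqrt(6) / 449111488922233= 0.00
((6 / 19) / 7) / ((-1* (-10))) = 3 / 665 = 0.00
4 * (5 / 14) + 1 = 17 / 7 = 2.43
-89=-89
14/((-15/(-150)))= 140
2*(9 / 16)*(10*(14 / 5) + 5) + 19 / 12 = 929 / 24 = 38.71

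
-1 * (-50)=50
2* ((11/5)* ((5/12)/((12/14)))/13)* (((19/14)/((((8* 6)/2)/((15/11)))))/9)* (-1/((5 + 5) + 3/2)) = -95/775008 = -0.00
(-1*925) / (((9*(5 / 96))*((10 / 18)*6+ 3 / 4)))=-483.27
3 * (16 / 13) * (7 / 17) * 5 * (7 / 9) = 3920 / 663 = 5.91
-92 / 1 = -92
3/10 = 0.30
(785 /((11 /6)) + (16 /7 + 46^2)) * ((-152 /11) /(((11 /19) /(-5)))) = 2831366320 /9317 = 303892.49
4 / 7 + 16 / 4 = 32 / 7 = 4.57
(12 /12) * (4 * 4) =16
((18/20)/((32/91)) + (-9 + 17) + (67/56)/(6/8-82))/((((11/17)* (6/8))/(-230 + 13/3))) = -1963308801/400400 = -4903.37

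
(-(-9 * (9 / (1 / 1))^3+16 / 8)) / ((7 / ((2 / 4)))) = 937 / 2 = 468.50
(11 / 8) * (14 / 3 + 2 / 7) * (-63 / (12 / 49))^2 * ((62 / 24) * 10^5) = 232829471875 / 2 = 116414735937.50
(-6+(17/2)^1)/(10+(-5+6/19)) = 0.47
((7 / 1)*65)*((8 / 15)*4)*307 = 893984 / 3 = 297994.67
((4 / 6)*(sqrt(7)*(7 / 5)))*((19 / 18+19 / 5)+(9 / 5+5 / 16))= 35119*sqrt(7) / 5400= 17.21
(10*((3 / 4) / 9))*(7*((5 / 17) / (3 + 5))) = 175 / 816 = 0.21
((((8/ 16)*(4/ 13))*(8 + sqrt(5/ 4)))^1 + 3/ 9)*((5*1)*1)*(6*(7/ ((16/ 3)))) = 315*sqrt(5)/ 104 + 6405/ 104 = 68.36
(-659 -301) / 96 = -10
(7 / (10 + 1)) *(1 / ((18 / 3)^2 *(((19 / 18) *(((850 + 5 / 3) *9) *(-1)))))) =-1 / 457710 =-0.00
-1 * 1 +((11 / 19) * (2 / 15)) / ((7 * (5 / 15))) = -0.97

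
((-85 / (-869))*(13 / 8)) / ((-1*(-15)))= 221 / 20856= 0.01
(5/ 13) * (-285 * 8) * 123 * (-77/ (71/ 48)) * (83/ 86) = 215075044800/ 39689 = 5419008.91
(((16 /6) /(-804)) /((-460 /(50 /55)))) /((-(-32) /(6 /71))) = 1 /57769008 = 0.00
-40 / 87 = -0.46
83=83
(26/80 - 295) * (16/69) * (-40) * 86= 5406304/23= 235056.70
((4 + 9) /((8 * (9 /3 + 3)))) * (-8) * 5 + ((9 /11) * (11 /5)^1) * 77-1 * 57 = 2123 /30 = 70.77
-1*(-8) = 8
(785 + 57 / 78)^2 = 617372.84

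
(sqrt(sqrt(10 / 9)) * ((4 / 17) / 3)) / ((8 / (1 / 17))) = 10^(1 / 4) * sqrt(3) / 5202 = 0.00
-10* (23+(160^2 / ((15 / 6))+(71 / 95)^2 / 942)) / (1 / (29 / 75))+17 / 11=-27832116700804 / 701377875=-39682.06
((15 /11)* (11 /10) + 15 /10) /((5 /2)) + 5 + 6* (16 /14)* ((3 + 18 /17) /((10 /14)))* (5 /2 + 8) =35303 /85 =415.33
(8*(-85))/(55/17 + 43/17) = -5780/49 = -117.96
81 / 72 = 1.12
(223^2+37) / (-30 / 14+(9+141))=348362 / 1035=336.58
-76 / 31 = -2.45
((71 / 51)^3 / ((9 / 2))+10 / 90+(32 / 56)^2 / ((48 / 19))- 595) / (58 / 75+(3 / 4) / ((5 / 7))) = -3475782286100 / 10666334259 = -325.86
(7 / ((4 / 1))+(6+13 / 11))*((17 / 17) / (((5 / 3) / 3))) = 16.08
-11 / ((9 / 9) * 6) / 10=-11 / 60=-0.18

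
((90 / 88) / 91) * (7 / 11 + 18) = 9225 / 44044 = 0.21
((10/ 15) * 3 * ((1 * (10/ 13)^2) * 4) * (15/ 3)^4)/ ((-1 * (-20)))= 25000/ 169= 147.93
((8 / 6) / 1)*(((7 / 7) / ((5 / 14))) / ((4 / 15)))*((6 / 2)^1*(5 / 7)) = 30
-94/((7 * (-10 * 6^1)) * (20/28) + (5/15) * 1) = 282/899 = 0.31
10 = 10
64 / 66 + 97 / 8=13.09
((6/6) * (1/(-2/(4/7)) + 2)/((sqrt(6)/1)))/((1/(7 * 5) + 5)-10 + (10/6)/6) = -180 * sqrt(6)/2957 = -0.15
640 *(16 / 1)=10240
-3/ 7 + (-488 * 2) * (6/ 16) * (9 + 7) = -40995/ 7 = -5856.43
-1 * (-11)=11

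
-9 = -9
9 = 9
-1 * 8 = -8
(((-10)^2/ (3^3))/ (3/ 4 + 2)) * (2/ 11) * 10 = 8000/ 3267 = 2.45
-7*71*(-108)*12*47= 30273264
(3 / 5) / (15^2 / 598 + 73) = 0.01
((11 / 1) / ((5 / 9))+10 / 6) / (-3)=-322 / 45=-7.16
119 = 119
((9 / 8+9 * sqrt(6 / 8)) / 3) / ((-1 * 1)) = -3 * sqrt(3) / 2 - 3 / 8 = -2.97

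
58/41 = 1.41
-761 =-761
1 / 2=0.50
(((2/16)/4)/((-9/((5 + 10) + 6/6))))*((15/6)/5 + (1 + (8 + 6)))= -31/36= -0.86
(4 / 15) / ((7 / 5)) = 4 / 21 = 0.19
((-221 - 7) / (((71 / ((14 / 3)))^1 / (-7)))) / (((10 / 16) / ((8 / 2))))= 238336 / 355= 671.37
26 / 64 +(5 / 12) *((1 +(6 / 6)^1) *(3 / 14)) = 131 / 224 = 0.58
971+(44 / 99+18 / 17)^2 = 22783039 / 23409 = 973.26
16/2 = 8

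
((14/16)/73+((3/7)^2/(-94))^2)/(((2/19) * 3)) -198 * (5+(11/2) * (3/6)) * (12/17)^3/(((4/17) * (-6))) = 2053498989023323/5370934006704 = 382.34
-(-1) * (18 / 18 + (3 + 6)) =10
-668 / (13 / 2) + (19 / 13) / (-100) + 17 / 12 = -98833 / 975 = -101.37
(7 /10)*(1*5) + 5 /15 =23 /6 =3.83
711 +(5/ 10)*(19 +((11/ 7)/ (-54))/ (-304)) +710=328763243/ 229824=1430.50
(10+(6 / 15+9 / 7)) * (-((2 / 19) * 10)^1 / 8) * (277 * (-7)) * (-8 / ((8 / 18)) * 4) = -4078548 / 19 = -214660.42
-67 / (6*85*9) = -67 / 4590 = -0.01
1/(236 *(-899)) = -1/212164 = -0.00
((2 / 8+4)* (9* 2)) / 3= 51 / 2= 25.50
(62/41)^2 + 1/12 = 47809/20172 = 2.37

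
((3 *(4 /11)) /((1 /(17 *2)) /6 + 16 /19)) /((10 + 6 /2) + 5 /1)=2584 /36113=0.07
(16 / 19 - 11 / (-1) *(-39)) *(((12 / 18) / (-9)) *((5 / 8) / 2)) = 40675 / 4104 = 9.91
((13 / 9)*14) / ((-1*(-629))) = 182 / 5661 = 0.03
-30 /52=-15 /26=-0.58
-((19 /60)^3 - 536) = 115769141 /216000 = 535.97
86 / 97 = 0.89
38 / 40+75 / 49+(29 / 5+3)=2211 / 196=11.28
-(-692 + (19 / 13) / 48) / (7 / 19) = 8203991 / 4368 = 1878.20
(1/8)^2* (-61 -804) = -865/64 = -13.52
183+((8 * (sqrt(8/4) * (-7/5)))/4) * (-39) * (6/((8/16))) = 183+6552 * sqrt(2)/5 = 2036.19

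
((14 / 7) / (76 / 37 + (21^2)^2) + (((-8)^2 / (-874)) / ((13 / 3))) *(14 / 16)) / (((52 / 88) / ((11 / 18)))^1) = -73087985498 / 4782931278021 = -0.02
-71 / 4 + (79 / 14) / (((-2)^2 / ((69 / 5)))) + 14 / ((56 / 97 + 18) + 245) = 12677967 / 7158760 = 1.77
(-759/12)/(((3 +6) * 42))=-253/1512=-0.17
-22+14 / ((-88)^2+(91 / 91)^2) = -170376 / 7745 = -22.00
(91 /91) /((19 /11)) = 11 /19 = 0.58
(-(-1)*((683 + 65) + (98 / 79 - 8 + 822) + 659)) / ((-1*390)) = -58519 / 10270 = -5.70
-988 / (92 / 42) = -10374 / 23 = -451.04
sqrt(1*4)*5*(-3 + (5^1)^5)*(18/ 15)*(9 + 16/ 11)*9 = 38775240/ 11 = 3525021.82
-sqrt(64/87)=-8 *sqrt(87)/87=-0.86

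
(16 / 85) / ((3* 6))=8 / 765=0.01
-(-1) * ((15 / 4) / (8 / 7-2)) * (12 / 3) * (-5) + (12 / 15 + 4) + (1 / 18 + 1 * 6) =4426 / 45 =98.36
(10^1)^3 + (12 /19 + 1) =19031 /19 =1001.63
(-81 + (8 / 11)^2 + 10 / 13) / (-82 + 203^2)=-0.00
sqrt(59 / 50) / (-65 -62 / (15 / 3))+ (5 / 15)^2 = 1 / 9 -sqrt(118) / 774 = 0.10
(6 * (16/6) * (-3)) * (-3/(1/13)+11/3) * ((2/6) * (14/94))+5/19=226273/2679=84.46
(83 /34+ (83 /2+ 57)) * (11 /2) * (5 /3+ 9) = 100672 /17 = 5921.88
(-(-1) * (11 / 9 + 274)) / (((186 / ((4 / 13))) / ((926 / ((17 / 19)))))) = 87160676 / 184977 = 471.20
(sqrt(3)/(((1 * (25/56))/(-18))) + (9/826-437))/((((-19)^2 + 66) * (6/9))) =-1082859/705404-216 * sqrt(3)/1525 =-1.78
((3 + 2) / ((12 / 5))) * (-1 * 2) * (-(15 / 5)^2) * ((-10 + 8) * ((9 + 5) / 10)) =-105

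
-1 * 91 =-91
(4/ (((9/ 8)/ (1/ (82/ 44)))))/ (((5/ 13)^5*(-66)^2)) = 5940688/ 114159375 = 0.05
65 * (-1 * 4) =-260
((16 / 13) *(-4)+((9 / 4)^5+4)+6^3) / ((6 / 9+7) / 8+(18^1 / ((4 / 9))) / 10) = 54461115 / 1000064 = 54.46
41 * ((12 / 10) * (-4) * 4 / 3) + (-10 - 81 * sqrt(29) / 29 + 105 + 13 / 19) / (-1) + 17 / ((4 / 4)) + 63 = -26418 / 95 + 81 * sqrt(29) / 29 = -263.04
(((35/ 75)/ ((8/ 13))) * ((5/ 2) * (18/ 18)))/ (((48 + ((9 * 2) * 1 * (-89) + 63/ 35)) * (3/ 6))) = -0.00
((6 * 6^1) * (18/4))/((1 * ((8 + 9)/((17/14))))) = 11.57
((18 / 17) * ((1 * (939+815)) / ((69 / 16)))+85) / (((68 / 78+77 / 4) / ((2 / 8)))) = 7863141 / 1227349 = 6.41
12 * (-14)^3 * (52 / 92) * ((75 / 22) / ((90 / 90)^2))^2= -601965000 / 2783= -216300.75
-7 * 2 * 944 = -13216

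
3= 3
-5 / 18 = -0.28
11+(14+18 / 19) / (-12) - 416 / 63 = 3772 / 1197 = 3.15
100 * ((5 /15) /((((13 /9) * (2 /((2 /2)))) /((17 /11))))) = 2550 /143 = 17.83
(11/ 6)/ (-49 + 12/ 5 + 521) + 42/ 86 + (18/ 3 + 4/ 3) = 4789061/ 611976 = 7.83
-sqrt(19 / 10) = -1.38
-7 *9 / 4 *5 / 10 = -63 / 8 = -7.88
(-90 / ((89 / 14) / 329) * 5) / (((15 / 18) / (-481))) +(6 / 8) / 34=162705292107 / 12104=13442274.63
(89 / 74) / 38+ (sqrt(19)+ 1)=2901 / 2812+ sqrt(19)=5.39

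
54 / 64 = 27 / 32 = 0.84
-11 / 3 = -3.67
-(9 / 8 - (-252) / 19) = -2187 / 152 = -14.39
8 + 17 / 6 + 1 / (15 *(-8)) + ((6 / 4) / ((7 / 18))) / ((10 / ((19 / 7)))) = 23269 / 1960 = 11.87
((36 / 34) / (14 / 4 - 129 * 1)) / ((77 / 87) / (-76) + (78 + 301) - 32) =-238032 / 9789722629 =-0.00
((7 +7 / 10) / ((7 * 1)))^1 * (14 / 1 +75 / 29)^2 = 2544971 / 8410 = 302.61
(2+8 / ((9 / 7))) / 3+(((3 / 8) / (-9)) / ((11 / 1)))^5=3514694565887 / 1282388557824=2.74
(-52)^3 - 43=-140651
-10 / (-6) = 5 / 3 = 1.67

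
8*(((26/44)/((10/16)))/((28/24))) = 2496/385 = 6.48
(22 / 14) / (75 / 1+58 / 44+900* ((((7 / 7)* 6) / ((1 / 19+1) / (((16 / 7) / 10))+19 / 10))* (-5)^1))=-24926 / 64624441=-0.00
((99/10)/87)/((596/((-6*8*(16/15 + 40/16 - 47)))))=42999/108025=0.40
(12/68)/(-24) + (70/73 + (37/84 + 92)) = 19471117/208488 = 93.39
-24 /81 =-8 /27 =-0.30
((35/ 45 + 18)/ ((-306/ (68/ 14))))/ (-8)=169/ 4536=0.04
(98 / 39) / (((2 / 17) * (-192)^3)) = -833 / 276037632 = -0.00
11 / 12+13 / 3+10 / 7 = 187 / 28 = 6.68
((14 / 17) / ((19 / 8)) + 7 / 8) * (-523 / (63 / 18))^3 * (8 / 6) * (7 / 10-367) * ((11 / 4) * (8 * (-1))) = -3466170716912508 / 79135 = -43800729347.48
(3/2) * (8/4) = 3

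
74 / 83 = 0.89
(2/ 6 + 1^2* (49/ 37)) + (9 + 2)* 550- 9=670735/ 111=6042.66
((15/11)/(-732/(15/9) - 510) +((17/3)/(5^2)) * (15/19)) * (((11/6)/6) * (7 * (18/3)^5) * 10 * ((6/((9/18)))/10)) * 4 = 1521291456/10735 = 141713.22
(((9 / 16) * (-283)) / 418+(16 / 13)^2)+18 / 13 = 2846677 / 1130272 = 2.52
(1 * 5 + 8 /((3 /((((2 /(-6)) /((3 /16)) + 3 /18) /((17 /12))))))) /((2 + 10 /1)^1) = 301 /1836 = 0.16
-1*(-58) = 58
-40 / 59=-0.68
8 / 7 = 1.14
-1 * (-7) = 7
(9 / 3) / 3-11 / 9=-2 / 9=-0.22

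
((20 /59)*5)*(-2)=-200 /59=-3.39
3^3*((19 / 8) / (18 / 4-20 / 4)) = -513 / 4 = -128.25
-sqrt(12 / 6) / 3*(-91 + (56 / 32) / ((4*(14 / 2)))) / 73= 485*sqrt(2) / 1168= 0.59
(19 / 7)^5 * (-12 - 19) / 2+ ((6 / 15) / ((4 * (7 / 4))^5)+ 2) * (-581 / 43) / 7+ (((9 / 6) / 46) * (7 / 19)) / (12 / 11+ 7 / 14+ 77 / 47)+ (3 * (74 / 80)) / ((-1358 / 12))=-222836325253610861 / 97417941151020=-2287.43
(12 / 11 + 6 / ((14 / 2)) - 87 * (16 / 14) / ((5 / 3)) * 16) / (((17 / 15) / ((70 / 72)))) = -305615 / 374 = -817.15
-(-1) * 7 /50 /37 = 7 /1850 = 0.00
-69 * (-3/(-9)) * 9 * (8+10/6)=-2001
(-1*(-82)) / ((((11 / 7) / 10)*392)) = 205 / 154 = 1.33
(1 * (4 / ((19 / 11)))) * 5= 220 / 19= 11.58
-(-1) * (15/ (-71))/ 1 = -15/ 71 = -0.21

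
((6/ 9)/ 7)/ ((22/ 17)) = 0.07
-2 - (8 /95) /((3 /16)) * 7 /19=-2.17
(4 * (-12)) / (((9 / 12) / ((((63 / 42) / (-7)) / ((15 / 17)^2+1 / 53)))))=735216 / 42749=17.20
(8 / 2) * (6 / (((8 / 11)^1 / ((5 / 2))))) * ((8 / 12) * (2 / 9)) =110 / 9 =12.22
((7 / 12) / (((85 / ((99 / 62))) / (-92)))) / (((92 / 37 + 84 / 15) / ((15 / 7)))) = -0.27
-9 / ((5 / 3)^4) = -729 / 625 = -1.17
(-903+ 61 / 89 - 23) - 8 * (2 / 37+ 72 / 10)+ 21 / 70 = -32371739 / 32930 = -983.05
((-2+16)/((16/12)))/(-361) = -21/722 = -0.03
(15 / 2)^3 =3375 / 8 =421.88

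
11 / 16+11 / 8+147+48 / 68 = 40737 / 272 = 149.77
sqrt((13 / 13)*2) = sqrt(2) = 1.41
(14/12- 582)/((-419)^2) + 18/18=1049881/1053366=1.00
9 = 9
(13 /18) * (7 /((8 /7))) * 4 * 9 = 637 /4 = 159.25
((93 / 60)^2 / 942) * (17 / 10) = 0.00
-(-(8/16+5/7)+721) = -10077/14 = -719.79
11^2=121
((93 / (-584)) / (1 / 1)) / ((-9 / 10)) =155 / 876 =0.18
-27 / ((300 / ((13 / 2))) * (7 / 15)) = -351 / 280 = -1.25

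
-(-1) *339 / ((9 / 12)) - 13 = 439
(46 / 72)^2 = 529 / 1296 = 0.41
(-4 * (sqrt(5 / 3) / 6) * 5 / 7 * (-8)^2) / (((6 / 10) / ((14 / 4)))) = -1600 * sqrt(15) / 27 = -229.51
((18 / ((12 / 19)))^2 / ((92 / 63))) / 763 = 29241 / 40112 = 0.73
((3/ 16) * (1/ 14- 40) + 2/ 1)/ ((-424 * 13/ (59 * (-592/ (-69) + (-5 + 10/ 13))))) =282865411/ 1107515136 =0.26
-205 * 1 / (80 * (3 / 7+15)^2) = -2009 / 186624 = -0.01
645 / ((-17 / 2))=-1290 / 17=-75.88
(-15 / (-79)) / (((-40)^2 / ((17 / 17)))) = 3 / 25280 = 0.00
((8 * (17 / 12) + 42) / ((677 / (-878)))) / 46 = -70240 / 46713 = -1.50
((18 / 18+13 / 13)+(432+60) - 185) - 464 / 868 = 66937 / 217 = 308.47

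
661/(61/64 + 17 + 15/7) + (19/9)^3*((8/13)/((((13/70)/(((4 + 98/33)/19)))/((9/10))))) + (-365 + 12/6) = -433561225739/1355662737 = -319.81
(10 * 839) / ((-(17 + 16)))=-8390 / 33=-254.24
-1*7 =-7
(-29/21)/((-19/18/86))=14964/133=112.51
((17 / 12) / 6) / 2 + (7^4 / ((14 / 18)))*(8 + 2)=4445297 / 144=30870.12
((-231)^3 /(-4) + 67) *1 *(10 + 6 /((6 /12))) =135593249 /2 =67796624.50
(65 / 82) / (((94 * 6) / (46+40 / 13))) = 1595 / 23124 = 0.07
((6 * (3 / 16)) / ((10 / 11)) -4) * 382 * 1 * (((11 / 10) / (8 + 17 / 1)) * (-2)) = 464321 / 5000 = 92.86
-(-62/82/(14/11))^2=-116281/329476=-0.35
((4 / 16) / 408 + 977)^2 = 2542318636225 / 2663424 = 954530.20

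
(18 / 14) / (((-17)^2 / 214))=1926 / 2023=0.95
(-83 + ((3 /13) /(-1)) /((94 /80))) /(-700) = 50833 /427700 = 0.12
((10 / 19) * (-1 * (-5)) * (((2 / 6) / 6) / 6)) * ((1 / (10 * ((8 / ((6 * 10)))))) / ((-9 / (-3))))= 25 / 4104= 0.01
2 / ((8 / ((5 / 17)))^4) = 625 / 171051008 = 0.00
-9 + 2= -7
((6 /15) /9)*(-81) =-18 /5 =-3.60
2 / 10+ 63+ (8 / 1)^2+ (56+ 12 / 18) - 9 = 2623 / 15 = 174.87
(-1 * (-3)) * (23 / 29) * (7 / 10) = 483 / 290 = 1.67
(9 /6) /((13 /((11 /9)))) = 11 /78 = 0.14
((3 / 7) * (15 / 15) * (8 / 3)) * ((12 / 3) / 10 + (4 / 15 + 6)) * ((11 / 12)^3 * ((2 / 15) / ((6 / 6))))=1331 / 1701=0.78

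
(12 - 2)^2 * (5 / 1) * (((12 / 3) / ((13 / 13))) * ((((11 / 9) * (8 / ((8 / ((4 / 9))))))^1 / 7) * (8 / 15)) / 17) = 140800 / 28917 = 4.87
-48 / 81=-16 / 27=-0.59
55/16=3.44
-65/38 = -1.71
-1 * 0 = 0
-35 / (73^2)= -35 / 5329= -0.01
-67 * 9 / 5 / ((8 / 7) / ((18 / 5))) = -37989 / 100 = -379.89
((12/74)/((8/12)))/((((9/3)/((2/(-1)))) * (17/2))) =-12/629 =-0.02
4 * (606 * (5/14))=6060/7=865.71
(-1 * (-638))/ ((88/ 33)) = 957/ 4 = 239.25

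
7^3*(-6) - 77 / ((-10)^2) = -205877 / 100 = -2058.77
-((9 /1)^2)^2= -6561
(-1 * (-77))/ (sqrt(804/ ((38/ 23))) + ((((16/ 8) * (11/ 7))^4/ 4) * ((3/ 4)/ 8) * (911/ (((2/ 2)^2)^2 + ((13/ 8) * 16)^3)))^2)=-3296354048860822391952663184608192/ 1483120006165644239274520564262760557 + 12351318059362547705114564581773312 * sqrt(175674)/ 1483120006165644239274520564262760557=3.49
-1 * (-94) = 94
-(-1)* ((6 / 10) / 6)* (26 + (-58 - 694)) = -363 / 5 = -72.60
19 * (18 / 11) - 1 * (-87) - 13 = 1156 / 11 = 105.09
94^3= 830584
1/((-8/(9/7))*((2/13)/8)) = -8.36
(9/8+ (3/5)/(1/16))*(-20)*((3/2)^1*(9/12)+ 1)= -7293/16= -455.81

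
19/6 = 3.17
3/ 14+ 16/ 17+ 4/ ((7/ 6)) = 1091/ 238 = 4.58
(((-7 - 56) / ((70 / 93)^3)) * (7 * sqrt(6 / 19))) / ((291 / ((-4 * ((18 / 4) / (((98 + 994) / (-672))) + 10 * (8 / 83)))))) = -2350331154 * sqrt(114) / 1740022375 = -14.42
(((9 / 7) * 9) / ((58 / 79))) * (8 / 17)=25596 / 3451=7.42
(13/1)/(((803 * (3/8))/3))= 104/803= 0.13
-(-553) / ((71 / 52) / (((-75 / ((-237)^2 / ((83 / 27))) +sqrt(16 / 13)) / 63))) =-107900 / 4088961 +1264* sqrt(13) / 639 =7.11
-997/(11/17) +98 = -15871/11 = -1442.82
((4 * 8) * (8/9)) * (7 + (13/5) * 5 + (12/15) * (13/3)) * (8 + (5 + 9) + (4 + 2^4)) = 1261568/45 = 28034.84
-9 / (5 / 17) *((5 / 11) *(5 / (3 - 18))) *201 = 10251 / 11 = 931.91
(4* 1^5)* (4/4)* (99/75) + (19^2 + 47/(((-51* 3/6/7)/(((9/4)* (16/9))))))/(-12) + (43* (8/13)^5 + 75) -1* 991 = -5298510341663/5680782900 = -932.71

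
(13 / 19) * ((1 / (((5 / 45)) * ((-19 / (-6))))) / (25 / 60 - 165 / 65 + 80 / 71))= -7775352 / 3978581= -1.95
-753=-753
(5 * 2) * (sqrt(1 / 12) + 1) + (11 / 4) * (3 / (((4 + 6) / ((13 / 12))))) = 5 * sqrt(3) / 3 + 1743 / 160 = 13.78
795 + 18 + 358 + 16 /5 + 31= 6026 /5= 1205.20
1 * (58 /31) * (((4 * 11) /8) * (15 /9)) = 1595 /93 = 17.15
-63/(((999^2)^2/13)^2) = -1183/110225327118882669776889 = -0.00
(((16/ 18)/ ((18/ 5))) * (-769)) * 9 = -1708.89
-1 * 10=-10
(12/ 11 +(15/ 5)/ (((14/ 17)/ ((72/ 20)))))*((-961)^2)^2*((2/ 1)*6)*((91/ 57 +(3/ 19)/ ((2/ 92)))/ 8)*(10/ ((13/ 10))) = 23555528473012386450/ 19019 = 1238526130343992.14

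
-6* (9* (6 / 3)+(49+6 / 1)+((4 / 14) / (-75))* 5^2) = -3062 / 7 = -437.43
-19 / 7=-2.71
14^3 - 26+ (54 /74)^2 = 3721671 /1369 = 2718.53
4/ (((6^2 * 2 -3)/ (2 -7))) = -0.29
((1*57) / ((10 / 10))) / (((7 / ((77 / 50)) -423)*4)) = -627 / 18412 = -0.03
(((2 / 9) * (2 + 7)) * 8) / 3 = 16 / 3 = 5.33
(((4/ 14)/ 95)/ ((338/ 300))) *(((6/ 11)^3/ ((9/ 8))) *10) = 115200/ 29916887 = 0.00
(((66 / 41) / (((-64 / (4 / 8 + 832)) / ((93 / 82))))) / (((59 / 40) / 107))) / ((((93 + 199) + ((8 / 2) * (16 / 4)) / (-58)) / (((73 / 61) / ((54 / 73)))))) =-1043166431395 / 109188938112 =-9.55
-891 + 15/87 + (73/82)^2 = -173553275/194996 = -890.04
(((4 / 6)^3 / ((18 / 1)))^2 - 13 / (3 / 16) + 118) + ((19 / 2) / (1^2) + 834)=105363131 / 118098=892.17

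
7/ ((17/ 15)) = 105/ 17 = 6.18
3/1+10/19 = 67/19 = 3.53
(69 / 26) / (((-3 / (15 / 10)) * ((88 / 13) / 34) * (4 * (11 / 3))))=-3519 / 7744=-0.45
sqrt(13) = 3.61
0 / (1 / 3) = 0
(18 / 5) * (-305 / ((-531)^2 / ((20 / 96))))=-305 / 375948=-0.00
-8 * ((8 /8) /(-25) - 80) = 640.32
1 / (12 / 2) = 1 / 6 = 0.17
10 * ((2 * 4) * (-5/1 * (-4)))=1600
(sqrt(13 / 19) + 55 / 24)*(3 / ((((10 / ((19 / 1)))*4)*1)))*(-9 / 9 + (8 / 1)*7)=33*sqrt(247) / 8 + 11495 / 64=244.44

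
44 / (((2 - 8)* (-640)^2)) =-11 / 614400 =-0.00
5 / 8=0.62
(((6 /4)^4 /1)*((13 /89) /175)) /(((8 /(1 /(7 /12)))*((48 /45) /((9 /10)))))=85293 /111641600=0.00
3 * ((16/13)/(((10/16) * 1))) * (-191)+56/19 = -1389896/1235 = -1125.42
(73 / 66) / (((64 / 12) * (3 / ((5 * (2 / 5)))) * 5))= 73 / 2640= 0.03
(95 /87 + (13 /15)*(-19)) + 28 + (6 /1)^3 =228.63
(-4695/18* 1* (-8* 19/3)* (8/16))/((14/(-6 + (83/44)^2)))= -140557345/121968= -1152.41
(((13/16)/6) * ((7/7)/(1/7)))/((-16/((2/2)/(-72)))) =91/110592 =0.00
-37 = -37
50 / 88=25 / 44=0.57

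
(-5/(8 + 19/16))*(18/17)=-0.58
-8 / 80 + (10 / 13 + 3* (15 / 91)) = 1059 / 910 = 1.16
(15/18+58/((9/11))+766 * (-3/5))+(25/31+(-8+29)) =-1021339/2790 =-366.07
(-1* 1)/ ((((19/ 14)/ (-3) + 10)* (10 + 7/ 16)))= -672/ 66967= -0.01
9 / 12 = 3 / 4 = 0.75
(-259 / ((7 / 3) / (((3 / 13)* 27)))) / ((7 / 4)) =-35964 / 91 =-395.21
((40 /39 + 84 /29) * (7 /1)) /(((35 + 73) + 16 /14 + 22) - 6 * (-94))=108682 /2751723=0.04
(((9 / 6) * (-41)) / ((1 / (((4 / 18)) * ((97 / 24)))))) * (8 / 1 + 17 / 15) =-544849 / 1080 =-504.49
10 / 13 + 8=114 / 13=8.77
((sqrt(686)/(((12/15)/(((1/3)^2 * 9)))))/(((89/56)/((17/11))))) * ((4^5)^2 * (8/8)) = 8734638080 * sqrt(14)/979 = 33383067.51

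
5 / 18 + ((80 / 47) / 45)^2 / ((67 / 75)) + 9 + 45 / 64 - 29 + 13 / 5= -20993805583 / 1278745920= -16.42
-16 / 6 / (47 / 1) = -8 / 141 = -0.06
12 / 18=2 / 3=0.67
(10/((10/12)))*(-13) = -156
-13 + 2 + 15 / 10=-19 / 2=-9.50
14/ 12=7/ 6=1.17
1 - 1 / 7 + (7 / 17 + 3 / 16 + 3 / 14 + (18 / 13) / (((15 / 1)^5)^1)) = 3489163183 / 2088450000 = 1.67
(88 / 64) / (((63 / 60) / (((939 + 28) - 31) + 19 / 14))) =721765 / 588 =1227.49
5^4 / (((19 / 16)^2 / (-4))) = -640000 / 361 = -1772.85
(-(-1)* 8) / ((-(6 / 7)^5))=-16807 / 972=-17.29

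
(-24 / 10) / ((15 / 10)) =-8 / 5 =-1.60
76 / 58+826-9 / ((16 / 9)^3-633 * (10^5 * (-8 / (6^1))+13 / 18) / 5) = 2952325347366022 / 3568582657919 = 827.31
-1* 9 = -9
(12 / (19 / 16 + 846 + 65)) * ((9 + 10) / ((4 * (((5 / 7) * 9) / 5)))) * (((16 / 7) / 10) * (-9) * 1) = -2432 / 24325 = -0.10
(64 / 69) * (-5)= -320 / 69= -4.64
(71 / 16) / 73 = 71 / 1168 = 0.06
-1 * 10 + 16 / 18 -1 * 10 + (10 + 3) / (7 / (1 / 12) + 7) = -1195 / 63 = -18.97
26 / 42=13 / 21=0.62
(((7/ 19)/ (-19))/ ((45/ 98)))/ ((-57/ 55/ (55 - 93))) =-15092/ 9747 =-1.55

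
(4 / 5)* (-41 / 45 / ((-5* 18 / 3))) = 82 / 3375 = 0.02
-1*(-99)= 99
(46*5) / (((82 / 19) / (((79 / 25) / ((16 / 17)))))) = 586891 / 3280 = 178.93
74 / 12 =37 / 6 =6.17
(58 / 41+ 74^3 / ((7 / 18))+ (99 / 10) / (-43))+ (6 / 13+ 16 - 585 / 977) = 1633296372866157 / 1567430410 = 1042021.62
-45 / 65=-9 / 13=-0.69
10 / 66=5 / 33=0.15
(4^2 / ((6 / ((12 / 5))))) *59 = 1888 / 5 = 377.60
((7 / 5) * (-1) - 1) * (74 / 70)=-444 / 175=-2.54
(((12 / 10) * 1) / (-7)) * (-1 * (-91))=-78 / 5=-15.60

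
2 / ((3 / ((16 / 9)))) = 32 / 27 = 1.19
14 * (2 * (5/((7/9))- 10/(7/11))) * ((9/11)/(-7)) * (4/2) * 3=14040/77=182.34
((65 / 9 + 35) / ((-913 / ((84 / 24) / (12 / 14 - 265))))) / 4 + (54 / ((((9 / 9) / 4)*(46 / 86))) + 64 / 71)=20083030710335 / 49621098978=404.73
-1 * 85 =-85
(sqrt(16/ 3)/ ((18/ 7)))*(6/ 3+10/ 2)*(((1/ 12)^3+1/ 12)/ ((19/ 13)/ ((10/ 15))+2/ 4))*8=2639*sqrt(3)/ 2916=1.57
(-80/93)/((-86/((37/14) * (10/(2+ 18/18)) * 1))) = 7400/83979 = 0.09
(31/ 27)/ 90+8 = 8.01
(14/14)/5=0.20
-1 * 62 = -62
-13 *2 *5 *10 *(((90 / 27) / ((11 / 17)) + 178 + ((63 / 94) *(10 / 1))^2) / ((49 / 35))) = -108066536500 / 510279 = -211779.31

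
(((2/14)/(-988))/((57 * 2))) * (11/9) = -0.00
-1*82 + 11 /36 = -2941 /36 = -81.69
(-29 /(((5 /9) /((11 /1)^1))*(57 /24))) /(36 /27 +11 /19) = -68904 /545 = -126.43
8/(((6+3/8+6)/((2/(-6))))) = -64/297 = -0.22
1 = 1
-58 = -58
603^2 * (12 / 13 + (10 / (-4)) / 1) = -14907969 / 26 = -573383.42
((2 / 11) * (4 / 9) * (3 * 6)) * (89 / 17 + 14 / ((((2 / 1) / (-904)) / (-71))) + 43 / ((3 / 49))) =654539.01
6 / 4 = 3 / 2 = 1.50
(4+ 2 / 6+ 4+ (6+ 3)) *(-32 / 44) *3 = -416 / 11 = -37.82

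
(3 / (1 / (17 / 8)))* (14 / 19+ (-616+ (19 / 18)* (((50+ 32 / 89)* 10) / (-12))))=-113762385 / 27056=-4204.70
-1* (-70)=70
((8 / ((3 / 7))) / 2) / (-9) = -28 / 27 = -1.04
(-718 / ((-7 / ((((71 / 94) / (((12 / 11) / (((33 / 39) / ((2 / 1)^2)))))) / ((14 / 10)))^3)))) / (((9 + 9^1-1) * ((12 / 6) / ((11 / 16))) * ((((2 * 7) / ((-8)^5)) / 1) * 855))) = -62597688916534475 / 9628809732871763616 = -0.01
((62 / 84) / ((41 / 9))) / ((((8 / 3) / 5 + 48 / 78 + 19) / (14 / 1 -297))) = -5132205 / 2255246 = -2.28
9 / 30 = 3 / 10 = 0.30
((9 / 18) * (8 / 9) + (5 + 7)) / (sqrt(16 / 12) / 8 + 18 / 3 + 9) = 8960 / 10799 - 448 * sqrt(3) / 97191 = 0.82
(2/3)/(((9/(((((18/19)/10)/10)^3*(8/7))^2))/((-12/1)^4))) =816293376/562804728759765625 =0.00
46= 46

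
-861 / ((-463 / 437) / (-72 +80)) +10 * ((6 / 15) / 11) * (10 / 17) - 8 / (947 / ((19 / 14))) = 3731450837812 / 573945449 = 6501.40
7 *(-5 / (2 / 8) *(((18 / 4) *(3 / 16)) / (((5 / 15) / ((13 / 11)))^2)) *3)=-4312035 / 968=-4454.58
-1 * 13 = -13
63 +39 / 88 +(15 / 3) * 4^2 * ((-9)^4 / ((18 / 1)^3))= 13503 / 88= 153.44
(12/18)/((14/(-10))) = -10/21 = -0.48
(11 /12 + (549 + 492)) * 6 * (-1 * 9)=-112527 /2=-56263.50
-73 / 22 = -3.32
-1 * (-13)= 13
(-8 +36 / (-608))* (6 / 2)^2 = -11025 / 152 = -72.53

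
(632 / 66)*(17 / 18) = 2686 / 297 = 9.04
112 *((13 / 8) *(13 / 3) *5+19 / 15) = 20426 / 5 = 4085.20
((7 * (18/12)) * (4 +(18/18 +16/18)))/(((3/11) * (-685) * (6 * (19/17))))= -0.05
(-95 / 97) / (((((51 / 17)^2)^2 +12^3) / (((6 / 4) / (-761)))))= 95 / 89023302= 0.00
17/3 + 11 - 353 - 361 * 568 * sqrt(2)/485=-205048 * sqrt(2)/485 - 1009/3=-934.23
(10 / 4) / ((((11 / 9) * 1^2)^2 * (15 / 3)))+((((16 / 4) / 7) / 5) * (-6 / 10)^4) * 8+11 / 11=1.45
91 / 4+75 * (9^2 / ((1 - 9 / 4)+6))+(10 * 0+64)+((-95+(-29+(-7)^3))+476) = 104477 / 76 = 1374.70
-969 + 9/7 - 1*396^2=-1104486/7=-157783.71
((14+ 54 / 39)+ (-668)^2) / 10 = 2900556 / 65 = 44623.94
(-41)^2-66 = 1615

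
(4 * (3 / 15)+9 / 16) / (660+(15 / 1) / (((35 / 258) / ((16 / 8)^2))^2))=5341 / 53708352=0.00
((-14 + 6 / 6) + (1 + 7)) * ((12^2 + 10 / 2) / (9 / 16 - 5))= 11920 / 71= 167.89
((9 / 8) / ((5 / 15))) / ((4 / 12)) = 81 / 8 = 10.12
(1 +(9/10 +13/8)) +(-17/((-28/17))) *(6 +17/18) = 47377/630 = 75.20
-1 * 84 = -84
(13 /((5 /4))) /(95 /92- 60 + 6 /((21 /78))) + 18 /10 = 179119 /118115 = 1.52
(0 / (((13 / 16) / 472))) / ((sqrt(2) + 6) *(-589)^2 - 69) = 0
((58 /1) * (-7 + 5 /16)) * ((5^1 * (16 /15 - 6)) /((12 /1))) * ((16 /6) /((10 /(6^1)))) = 114811 /90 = 1275.68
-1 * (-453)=453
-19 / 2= -9.50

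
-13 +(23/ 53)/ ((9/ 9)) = -666/ 53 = -12.57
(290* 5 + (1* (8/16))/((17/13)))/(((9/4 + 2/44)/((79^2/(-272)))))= -3385386763/233512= -14497.70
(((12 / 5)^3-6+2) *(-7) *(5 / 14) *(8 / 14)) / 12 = -614 / 525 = -1.17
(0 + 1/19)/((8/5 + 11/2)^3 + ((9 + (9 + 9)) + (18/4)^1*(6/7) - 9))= 7000/50509163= 0.00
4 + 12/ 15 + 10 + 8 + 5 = 139/ 5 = 27.80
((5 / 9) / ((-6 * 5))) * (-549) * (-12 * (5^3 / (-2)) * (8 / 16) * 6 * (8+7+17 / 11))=378477.27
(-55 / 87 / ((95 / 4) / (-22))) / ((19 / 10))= 9680 / 31407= 0.31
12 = 12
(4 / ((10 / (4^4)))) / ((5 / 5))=512 / 5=102.40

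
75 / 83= 0.90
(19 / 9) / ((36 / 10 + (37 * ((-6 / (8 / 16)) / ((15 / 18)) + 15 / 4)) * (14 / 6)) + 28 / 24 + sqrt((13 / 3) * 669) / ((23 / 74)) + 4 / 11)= -70229627380 / 29324507049273 - 82376800 * sqrt(2899) / 9774835683091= -0.00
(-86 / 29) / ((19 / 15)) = -1290 / 551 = -2.34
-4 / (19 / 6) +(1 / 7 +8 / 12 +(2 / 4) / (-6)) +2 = 2335 / 1596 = 1.46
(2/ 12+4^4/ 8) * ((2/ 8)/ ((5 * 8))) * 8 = 193/ 120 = 1.61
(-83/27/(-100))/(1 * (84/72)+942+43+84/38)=1577/50703750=0.00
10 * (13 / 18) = 65 / 9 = 7.22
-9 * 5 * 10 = -450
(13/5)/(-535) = -13/2675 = -0.00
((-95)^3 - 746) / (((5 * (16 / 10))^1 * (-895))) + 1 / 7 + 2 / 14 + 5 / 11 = 66483437 / 551320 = 120.59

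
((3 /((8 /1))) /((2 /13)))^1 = 39 /16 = 2.44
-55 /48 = -1.15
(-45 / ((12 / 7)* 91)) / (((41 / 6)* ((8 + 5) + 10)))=-45 / 24518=-0.00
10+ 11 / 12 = 131 / 12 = 10.92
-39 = -39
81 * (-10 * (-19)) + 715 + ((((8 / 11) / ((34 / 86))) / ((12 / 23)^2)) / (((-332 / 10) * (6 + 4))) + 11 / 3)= 18001605557 / 1117512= 16108.65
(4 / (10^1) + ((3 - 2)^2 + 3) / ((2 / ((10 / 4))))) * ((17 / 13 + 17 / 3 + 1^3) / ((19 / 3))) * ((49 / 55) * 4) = 1645812 / 67925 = 24.23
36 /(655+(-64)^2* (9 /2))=36 /19087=0.00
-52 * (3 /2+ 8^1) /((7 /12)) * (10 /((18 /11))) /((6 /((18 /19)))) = -5720 /7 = -817.14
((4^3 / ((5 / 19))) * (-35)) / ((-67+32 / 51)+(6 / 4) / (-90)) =8682240 / 67717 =128.21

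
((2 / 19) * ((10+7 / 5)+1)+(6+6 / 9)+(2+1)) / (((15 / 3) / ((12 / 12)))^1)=3127 / 1425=2.19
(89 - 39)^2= 2500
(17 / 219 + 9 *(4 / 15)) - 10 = -7.52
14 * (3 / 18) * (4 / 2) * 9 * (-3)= -126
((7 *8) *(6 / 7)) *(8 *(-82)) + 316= -31172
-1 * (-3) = 3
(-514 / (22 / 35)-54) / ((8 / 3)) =-28767 / 88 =-326.90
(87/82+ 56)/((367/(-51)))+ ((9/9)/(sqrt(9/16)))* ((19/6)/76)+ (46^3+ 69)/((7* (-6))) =-630269629/270846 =-2327.04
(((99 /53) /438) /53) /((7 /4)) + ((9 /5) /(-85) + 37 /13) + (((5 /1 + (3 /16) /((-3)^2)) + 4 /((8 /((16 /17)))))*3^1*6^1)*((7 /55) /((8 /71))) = 114.48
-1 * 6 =-6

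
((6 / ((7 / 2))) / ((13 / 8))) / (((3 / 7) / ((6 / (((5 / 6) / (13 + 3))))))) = 283.57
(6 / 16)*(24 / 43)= 9 / 43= 0.21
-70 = -70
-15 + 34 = 19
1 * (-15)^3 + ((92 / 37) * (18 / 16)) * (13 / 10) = -2494809 / 740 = -3371.36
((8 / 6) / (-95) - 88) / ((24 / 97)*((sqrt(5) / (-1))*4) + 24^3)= -0.01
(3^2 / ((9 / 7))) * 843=5901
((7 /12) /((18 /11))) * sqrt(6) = 77 * sqrt(6) /216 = 0.87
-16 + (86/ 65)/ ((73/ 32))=-73168/ 4745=-15.42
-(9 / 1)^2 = -81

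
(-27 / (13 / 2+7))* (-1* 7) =14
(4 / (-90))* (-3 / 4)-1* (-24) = 721 / 30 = 24.03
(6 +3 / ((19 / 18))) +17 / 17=187 / 19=9.84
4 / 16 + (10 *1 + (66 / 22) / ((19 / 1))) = 791 / 76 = 10.41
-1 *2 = -2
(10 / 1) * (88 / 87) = 880 / 87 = 10.11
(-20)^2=400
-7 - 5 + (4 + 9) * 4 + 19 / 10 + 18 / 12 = 217 / 5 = 43.40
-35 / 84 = -5 / 12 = -0.42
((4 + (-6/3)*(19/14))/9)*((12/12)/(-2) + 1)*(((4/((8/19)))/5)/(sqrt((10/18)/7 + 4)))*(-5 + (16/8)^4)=627*sqrt(1799)/35980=0.74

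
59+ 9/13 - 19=529/13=40.69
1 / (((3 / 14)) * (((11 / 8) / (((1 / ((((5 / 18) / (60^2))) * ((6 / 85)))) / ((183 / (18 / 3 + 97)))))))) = 235334400 / 671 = 350721.91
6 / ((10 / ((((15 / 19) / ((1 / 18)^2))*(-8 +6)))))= -5832 / 19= -306.95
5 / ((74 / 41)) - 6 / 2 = -17 / 74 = -0.23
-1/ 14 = -0.07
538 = 538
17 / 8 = 2.12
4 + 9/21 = 31/7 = 4.43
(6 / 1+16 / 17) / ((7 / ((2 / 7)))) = 236 / 833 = 0.28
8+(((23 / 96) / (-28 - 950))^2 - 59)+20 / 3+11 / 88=-389694536687 / 8814956544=-44.21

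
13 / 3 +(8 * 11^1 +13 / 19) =5302 / 57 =93.02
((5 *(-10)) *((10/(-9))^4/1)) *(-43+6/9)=63500000/19683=3226.13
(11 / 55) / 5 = 1 / 25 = 0.04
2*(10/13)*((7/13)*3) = 420/169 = 2.49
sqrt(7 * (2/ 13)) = sqrt(182)/ 13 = 1.04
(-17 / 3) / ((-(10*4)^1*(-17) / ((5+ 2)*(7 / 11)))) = -49 / 1320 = -0.04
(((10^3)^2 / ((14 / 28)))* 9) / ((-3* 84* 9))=-500000 / 63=-7936.51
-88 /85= -1.04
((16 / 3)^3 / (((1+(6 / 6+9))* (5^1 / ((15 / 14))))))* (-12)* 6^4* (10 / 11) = -35389440 / 847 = -41782.10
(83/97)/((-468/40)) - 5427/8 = -61597663/90792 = -678.45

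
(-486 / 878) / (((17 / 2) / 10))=-0.65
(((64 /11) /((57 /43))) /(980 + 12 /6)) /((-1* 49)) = -1376 /15084993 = -0.00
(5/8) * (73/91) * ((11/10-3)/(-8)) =1387/11648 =0.12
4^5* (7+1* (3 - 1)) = 9216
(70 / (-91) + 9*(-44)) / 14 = -2579 / 91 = -28.34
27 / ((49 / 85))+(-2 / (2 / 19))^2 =19984 / 49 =407.84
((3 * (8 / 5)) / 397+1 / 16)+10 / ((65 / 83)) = 5302957 / 412880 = 12.84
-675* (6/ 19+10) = -6963.16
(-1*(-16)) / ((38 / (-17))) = -136 / 19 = -7.16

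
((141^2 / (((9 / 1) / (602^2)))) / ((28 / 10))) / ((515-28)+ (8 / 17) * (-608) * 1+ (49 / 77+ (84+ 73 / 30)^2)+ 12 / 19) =130608169857000 / 3505077271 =37262.57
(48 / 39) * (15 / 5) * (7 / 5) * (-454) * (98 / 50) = -7474656 / 1625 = -4599.79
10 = 10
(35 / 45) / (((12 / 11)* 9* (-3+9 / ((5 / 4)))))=55 / 2916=0.02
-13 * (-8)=104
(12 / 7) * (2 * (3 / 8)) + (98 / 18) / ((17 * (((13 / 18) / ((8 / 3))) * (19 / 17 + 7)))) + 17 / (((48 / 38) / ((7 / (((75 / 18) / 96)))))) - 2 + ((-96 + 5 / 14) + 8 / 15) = 1954227481 / 941850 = 2074.88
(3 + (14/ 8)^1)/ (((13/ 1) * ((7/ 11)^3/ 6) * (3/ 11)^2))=3059969/ 26754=114.37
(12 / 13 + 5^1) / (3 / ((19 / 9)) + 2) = 1463 / 845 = 1.73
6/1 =6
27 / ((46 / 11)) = 297 / 46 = 6.46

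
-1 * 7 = -7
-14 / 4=-7 / 2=-3.50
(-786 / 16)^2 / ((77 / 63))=1974.49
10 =10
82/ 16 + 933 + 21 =7673/ 8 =959.12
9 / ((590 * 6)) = 3 / 1180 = 0.00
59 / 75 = 0.79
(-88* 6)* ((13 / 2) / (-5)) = 3432 / 5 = 686.40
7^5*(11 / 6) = 184877 / 6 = 30812.83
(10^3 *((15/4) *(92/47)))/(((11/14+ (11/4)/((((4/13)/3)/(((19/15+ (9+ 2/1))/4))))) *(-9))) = -32200000/3277263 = -9.83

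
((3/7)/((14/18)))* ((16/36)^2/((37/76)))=1216/5439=0.22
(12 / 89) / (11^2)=12 / 10769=0.00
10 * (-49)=-490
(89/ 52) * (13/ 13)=89/ 52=1.71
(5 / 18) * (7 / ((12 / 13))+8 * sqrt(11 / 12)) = 455 / 216+10 * sqrt(33) / 27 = 4.23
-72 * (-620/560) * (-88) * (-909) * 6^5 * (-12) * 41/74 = -329664626533.81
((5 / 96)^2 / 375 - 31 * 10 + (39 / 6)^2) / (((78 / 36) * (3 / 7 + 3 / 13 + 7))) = -259096313 / 16058880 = -16.13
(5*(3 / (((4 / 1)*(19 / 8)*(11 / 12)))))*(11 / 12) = 1.58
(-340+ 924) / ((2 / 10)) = 2920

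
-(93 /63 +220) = -4651 /21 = -221.48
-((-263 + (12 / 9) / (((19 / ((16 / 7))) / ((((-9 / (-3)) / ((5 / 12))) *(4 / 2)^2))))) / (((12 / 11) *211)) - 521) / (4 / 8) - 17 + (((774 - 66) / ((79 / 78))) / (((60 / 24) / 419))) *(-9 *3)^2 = 5680544644295081 / 66509310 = 85409766.61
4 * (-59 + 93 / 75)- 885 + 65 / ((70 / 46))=-1073.33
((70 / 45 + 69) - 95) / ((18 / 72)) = -97.78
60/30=2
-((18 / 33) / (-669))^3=8 / 14760213677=0.00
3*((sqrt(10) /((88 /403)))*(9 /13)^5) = 5491557*sqrt(10) /2513368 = 6.91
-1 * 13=-13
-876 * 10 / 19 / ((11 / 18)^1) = -754.45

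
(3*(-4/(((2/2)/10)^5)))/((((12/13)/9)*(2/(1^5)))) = -5850000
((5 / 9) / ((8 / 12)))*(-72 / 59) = -60 / 59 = -1.02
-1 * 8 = -8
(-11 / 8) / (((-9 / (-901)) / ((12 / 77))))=-901 / 42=-21.45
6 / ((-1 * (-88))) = 3 / 44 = 0.07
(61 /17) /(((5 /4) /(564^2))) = 77615424 /85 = 913122.64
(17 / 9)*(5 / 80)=17 / 144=0.12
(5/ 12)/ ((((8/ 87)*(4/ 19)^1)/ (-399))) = -1099245/ 128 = -8587.85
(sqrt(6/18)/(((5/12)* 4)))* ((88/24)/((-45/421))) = -4631* sqrt(3)/675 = -11.88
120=120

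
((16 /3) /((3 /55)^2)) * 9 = 48400 /3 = 16133.33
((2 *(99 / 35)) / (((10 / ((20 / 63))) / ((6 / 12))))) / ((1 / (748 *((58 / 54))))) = 477224 / 6615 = 72.14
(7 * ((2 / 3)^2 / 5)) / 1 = 28 / 45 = 0.62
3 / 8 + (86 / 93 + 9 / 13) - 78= -76.01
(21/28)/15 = 1/20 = 0.05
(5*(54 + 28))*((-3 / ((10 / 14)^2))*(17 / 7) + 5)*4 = -76096 / 5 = -15219.20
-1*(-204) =204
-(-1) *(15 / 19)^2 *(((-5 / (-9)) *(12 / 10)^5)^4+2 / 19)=98037405571986 / 41864013671875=2.34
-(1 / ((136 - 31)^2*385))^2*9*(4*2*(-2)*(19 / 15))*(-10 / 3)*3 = -0.00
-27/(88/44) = -27/2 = -13.50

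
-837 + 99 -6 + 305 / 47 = -34663 / 47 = -737.51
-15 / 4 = -3.75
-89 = -89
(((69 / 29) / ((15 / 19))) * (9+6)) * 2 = 2622 / 29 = 90.41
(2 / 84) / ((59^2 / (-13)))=-13 / 146202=-0.00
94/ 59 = 1.59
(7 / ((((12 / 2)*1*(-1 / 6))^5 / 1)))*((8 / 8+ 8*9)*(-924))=472164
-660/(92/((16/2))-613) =1.10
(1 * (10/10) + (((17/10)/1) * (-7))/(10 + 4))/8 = 3/160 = 0.02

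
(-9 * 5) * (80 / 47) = -76.60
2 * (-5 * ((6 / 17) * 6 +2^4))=-3080 / 17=-181.18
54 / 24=9 / 4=2.25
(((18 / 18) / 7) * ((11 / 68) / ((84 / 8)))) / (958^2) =11 / 4586984472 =0.00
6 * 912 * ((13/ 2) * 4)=142272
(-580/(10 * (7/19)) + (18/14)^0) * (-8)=8760/7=1251.43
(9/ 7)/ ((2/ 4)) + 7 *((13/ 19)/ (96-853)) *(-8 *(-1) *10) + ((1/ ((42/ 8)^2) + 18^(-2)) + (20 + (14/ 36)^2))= 2541003715/ 114172254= 22.26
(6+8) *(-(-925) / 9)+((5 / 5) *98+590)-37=18809 / 9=2089.89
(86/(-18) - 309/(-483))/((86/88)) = -263824/62307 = -4.23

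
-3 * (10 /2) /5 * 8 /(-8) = 3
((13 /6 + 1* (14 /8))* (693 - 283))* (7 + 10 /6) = 125255 /9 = 13917.22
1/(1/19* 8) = 19/8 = 2.38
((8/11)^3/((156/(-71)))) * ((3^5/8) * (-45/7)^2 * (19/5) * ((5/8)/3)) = -147513150/847847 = -173.99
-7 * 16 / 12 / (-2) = 14 / 3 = 4.67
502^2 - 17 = 251987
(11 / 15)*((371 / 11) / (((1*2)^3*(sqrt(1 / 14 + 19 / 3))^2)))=2597 / 5380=0.48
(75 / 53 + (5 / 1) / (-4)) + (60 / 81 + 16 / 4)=28081 / 5724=4.91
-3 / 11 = -0.27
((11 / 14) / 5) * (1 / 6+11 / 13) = 869 / 5460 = 0.16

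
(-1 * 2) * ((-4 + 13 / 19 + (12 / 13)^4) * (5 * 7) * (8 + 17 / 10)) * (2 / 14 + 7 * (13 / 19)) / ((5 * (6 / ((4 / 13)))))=59617202592 / 670183865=88.96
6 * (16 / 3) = 32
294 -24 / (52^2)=99369 / 338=293.99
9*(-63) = -567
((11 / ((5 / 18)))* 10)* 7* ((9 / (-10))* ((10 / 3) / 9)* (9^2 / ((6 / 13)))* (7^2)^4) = -934831659762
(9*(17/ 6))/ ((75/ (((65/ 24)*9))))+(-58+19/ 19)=-3897/ 80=-48.71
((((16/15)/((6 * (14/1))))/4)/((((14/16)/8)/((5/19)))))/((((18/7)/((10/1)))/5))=1600/10773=0.15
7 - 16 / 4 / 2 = 5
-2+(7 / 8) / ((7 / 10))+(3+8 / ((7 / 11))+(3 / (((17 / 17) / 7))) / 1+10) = 1283 / 28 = 45.82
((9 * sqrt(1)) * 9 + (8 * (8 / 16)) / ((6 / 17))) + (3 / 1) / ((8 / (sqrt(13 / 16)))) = 3 * sqrt(13) / 32 + 277 / 3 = 92.67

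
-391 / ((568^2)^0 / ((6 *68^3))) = -737657472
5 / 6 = 0.83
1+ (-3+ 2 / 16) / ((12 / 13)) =-203 / 96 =-2.11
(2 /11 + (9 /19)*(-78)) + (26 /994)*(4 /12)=-36.76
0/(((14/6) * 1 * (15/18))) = 0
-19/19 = -1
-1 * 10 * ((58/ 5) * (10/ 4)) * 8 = -2320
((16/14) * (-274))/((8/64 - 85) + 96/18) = 52608/13363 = 3.94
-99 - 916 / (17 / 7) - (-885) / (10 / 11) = 16909 / 34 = 497.32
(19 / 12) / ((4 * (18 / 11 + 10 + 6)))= 209 / 9312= 0.02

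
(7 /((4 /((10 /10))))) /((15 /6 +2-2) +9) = 7 /46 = 0.15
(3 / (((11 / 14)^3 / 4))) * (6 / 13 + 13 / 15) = 2842784 / 86515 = 32.86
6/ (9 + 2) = 6/ 11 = 0.55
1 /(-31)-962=-962.03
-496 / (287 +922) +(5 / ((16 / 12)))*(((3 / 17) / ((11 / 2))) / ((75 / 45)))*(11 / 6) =-737 / 2652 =-0.28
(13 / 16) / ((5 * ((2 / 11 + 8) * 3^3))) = 143 / 194400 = 0.00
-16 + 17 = 1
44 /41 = 1.07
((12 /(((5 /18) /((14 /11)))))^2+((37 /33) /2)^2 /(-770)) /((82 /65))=16074824207 /6708240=2396.28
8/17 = 0.47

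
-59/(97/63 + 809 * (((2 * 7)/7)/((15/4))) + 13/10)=-37170/273613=-0.14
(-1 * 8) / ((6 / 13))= -17.33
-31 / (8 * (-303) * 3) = 31 / 7272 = 0.00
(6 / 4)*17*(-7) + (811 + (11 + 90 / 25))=6471 / 10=647.10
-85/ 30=-17/ 6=-2.83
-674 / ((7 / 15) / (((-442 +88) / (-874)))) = -1789470 / 3059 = -584.99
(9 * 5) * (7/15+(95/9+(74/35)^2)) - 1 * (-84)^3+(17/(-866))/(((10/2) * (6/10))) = 377705767667/636510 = 593401.15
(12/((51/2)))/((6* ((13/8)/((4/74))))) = 64/24531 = 0.00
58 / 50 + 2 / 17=543 / 425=1.28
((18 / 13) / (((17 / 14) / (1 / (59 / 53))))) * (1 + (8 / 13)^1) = 280476 / 169507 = 1.65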